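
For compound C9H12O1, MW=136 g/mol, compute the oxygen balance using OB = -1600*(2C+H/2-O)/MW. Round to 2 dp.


OB = -1600 * (2C + H/2 - O) / MW
Inner = 2*9 + 12/2 - 1 = 23.00
OB = -1600 * 23.00 / 136 = -270.59%


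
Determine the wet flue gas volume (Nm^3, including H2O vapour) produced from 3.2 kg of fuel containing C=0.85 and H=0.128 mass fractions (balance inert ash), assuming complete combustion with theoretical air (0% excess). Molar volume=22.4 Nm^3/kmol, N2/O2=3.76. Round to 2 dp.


Per kg fuel: CO2 = (C/12 kmol)*22.4 = (0.85/12)*22.4 = 1.58667 Nm^3
Per kg fuel: H2O = (H/2 kmol)*22.4 = (0.128/2)*22.4 = 1.43360 Nm^3
O2 needed per kg fuel = C/12 + H/4 = 0.85/12 + 0.128/4 = 0.10283333 kmol
Per kg fuel: N2 = O2*3.76*22.4 = 0.10283333*3.76*22.4 = 8.66103 Nm^3
Total per kg = 1.58667 + 1.43360 + 8.66103 = 11.68130 Nm^3
Total = 11.68130 * 3.2 = 37.38 Nm^3


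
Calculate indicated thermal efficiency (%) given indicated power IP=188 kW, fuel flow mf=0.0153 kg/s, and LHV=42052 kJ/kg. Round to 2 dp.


eta_ith = (IP / (mf * LHV)) * 100
Denominator = 0.0153 * 42052 = 643.3956 kW
eta_ith = (188 / 643.3956) * 100 = 29.22%


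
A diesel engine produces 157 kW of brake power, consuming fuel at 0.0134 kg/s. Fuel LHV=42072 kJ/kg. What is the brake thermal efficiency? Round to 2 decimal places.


eta_BTE = (BP / (mf * LHV)) * 100
Denominator = 0.0134 * 42072 = 563.7648 kW
eta_BTE = (157 / 563.7648) * 100 = 27.85%


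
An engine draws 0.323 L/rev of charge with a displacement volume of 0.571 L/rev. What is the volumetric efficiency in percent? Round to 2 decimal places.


eta_v = (V_actual / V_disp) * 100
Ratio = 0.323 / 0.571 = 0.5657
eta_v = 0.5657 * 100 = 56.57%


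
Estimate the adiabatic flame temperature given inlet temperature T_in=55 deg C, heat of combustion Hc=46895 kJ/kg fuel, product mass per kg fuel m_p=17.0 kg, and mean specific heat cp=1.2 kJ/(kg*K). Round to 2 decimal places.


T_ad = T_in + Hc / (m_p * cp)
Denominator = 17.0 * 1.2 = 20.4000
Temperature rise = 46895 / 20.4000 = 2298.77 K
T_ad = 55 + 2298.77 = 2353.77 deg C


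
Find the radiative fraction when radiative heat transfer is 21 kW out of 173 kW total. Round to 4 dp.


f_rad = Q_rad / Q_total
f_rad = 21 / 173 = 0.1214


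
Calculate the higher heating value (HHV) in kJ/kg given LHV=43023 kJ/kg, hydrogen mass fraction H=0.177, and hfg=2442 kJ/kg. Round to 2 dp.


HHV = LHV + hfg * 9 * H
Water addition = 2442 * 9 * 0.177 = 3890.106 kJ/kg
HHV = 43023 + 3890.106 = 46913.11 kJ/kg


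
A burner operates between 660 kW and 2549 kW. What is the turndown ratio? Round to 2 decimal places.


TDR = Q_max / Q_min
TDR = 2549 / 660 = 3.86


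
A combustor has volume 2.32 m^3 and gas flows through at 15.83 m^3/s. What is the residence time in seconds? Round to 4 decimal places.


tau = V / Q_flow
tau = 2.32 / 15.83 = 0.1466 s


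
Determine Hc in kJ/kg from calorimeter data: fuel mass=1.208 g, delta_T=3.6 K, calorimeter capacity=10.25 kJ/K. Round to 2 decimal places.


Hc = C_cal * delta_T / m_fuel
Q_released = 10.25 * 3.6 = 36.9000 kJ
m_fuel = 1.208 g = 1.208/1000 kg = 0.001208 kg
Hc = 36.9000 / 0.001208 = 30546.36 kJ/kg


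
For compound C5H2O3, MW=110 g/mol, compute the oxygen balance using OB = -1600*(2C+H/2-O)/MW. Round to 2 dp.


OB = -1600 * (2C + H/2 - O) / MW
Inner = 2*5 + 2/2 - 3 = 8.00
OB = -1600 * 8.00 / 110 = -116.36%


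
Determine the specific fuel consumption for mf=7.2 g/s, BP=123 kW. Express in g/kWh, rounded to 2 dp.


SFC = (mf / BP) * 3600
Rate = 7.2 / 123 = 0.058537 g/(s*kW)
SFC = 0.058537 * 3600 = 210.73 g/kWh


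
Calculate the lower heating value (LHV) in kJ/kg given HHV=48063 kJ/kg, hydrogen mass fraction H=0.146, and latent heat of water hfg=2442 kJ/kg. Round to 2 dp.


LHV = HHV - hfg * 9 * H
Water correction = 2442 * 9 * 0.146 = 3208.788 kJ/kg
LHV = 48063 - 3208.788 = 44854.21 kJ/kg


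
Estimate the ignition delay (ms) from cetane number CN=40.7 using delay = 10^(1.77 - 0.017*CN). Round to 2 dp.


delay = 10^(1.77 - 0.017*CN)
Exponent = 1.77 - 0.017*40.7 = 1.0781
delay = 10^1.0781 = 11.97 ms


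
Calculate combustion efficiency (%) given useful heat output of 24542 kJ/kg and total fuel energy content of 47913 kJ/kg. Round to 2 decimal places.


Efficiency = (Q_useful / Q_fuel) * 100
Efficiency = (24542 / 47913) * 100
Efficiency = 0.5122 * 100 = 51.22%


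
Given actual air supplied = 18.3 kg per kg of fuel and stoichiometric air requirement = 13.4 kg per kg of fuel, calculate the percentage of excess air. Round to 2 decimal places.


Excess air = actual - stoichiometric = 18.3 - 13.4 = 4.90 kg/kg fuel
Excess air % = (excess / stoich) * 100 = (4.90 / 13.4) * 100 = 36.57%


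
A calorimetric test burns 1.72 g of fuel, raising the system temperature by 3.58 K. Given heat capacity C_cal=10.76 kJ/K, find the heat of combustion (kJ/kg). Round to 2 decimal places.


Hc = C_cal * delta_T / m_fuel
Q_released = 10.76 * 3.58 = 38.5208 kJ
m_fuel = 1.72 g = 1.72/1000 kg = 0.001720 kg
Hc = 38.5208 / 0.001720 = 22395.81 kJ/kg


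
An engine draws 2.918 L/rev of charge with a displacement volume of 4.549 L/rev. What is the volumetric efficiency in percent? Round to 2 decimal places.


eta_v = (V_actual / V_disp) * 100
Ratio = 2.918 / 4.549 = 0.6415
eta_v = 0.6415 * 100 = 64.15%


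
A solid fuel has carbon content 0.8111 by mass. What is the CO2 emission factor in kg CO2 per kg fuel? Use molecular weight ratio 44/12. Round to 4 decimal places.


EF = C_frac * (M_CO2 / M_C)
EF = 0.8111 * (44/12)
EF = 0.8111 * 3.666667 = 2.9740 kg_CO2/kg_fuel


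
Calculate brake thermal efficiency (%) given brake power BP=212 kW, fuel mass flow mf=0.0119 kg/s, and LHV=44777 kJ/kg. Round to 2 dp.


eta_BTE = (BP / (mf * LHV)) * 100
Denominator = 0.0119 * 44777 = 532.8463 kW
eta_BTE = (212 / 532.8463) * 100 = 39.79%


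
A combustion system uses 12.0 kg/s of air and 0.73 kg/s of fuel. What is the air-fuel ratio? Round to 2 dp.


AFR = m_air / m_fuel
AFR = 12.0 / 0.73 = 16.44


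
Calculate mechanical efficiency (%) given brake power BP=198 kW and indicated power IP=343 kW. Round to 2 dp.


eta_mech = (BP / IP) * 100
Ratio = 198 / 343 = 0.5773
eta_mech = 0.5773 * 100 = 57.73%


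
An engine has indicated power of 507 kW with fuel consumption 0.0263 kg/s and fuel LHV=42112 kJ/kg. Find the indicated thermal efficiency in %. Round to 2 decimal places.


eta_ith = (IP / (mf * LHV)) * 100
Denominator = 0.0263 * 42112 = 1107.5456 kW
eta_ith = (507 / 1107.5456) * 100 = 45.78%


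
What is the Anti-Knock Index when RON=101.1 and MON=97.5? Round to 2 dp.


AKI = (RON + MON) / 2
AKI = (101.1 + 97.5) / 2
AKI = 198.6 / 2 = 99.30


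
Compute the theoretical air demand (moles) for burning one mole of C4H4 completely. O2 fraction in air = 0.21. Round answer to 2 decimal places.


Balanced combustion: C4H4 + 5 O2 -> 4 CO2 + 2 H2O
O2 needed = C + H/4 = 4 + 4/4 = 5.00 moles
Air moles = O2 / 0.21 = 5.00 / 0.21 = 23.81 moles air


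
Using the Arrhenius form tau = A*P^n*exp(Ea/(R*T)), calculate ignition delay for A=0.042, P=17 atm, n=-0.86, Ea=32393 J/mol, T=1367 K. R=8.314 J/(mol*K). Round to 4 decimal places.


tau = A * P^n * exp(Ea/(R*T))
P^n = 17^(-0.86) = 0.08746090
Ea/(R*T) = 32393/(8.314*1367) = 2.850182
exp(Ea/(R*T)) = 17.290933
tau = 0.042 * 0.08746090 * 17.290933 = 0.0635 ms


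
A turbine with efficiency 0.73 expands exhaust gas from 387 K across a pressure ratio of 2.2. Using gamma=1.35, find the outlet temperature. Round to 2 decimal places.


T_out = T_in * (1 - eta * (1 - PR^(-(gamma-1)/gamma)))
Exponent = -(1.35-1)/1.35 = -0.25925926
PR^exp = 2.2^(-0.25925926) = 0.81512413
Factor = 1 - 0.73*(1 - 0.81512413) = 0.86504061
T_out = 387 * 0.86504061 = 334.77 K


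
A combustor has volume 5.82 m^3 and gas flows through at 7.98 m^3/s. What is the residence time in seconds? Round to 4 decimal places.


tau = V / Q_flow
tau = 5.82 / 7.98 = 0.7293 s


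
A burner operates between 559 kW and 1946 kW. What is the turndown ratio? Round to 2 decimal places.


TDR = Q_max / Q_min
TDR = 1946 / 559 = 3.48


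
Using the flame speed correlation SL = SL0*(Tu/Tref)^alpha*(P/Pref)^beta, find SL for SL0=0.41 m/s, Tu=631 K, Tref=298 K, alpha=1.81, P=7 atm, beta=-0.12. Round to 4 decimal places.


SL = SL0 * (Tu/Tref)^alpha * (P/Pref)^beta
T ratio = 631/298 = 2.11744966
(T ratio)^alpha = 2.11744966^1.81 = 3.887959
(P/Pref)^beta = 7^(-0.12) = 0.791750
SL = 0.41 * 3.887959 * 0.791750 = 1.2621 m/s


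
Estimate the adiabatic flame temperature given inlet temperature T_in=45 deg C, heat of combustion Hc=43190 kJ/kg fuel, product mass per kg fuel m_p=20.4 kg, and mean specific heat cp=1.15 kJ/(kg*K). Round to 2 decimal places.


T_ad = T_in + Hc / (m_p * cp)
Denominator = 20.4 * 1.15 = 23.4600
Temperature rise = 43190 / 23.4600 = 1841.01 K
T_ad = 45 + 1841.01 = 1886.01 deg C


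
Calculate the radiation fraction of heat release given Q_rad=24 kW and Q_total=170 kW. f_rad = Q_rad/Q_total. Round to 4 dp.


f_rad = Q_rad / Q_total
f_rad = 24 / 170 = 0.1412


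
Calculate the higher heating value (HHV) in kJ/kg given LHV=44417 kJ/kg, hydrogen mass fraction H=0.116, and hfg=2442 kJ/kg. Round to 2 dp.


HHV = LHV + hfg * 9 * H
Water addition = 2442 * 9 * 0.116 = 2549.448 kJ/kg
HHV = 44417 + 2549.448 = 46966.45 kJ/kg


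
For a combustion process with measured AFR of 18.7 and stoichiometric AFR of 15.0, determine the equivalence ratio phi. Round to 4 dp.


phi = AFR_stoich / AFR_actual
phi = 15.0 / 18.7 = 0.8021


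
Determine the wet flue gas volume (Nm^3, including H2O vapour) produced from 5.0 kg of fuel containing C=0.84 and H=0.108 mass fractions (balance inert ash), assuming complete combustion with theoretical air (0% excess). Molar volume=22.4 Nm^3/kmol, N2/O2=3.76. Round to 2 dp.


Per kg fuel: CO2 = (C/12 kmol)*22.4 = (0.84/12)*22.4 = 1.56800 Nm^3
Per kg fuel: H2O = (H/2 kmol)*22.4 = (0.108/2)*22.4 = 1.20960 Nm^3
O2 needed per kg fuel = C/12 + H/4 = 0.84/12 + 0.108/4 = 0.09700000 kmol
Per kg fuel: N2 = O2*3.76*22.4 = 0.09700000*3.76*22.4 = 8.16973 Nm^3
Total per kg = 1.56800 + 1.20960 + 8.16973 = 10.94733 Nm^3
Total = 10.94733 * 5.0 = 54.74 Nm^3


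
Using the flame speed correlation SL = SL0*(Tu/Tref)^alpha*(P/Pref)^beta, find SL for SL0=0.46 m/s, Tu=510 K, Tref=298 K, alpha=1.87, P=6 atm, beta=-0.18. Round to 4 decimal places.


SL = SL0 * (Tu/Tref)^alpha * (P/Pref)^beta
T ratio = 510/298 = 1.71140940
(T ratio)^alpha = 1.71140940^1.87 = 2.731315
(P/Pref)^beta = 6^(-0.18) = 0.724324
SL = 0.46 * 2.731315 * 0.724324 = 0.9100 m/s


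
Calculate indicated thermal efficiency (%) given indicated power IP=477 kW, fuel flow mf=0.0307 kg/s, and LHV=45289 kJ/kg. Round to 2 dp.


eta_ith = (IP / (mf * LHV)) * 100
Denominator = 0.0307 * 45289 = 1390.3723 kW
eta_ith = (477 / 1390.3723) * 100 = 34.31%


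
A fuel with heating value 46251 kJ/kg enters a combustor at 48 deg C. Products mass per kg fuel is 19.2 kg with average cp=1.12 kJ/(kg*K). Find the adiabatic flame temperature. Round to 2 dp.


T_ad = T_in + Hc / (m_p * cp)
Denominator = 19.2 * 1.12 = 21.5040
Temperature rise = 46251 / 21.5040 = 2150.81 K
T_ad = 48 + 2150.81 = 2198.81 deg C


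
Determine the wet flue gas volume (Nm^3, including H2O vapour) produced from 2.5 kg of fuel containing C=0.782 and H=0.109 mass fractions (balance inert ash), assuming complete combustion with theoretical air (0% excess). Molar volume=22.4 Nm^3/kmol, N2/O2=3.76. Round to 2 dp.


Per kg fuel: CO2 = (C/12 kmol)*22.4 = (0.782/12)*22.4 = 1.45973 Nm^3
Per kg fuel: H2O = (H/2 kmol)*22.4 = (0.109/2)*22.4 = 1.22080 Nm^3
O2 needed per kg fuel = C/12 + H/4 = 0.782/12 + 0.109/4 = 0.09241667 kmol
Per kg fuel: N2 = O2*3.76*22.4 = 0.09241667*3.76*22.4 = 7.78370 Nm^3
Total per kg = 1.45973 + 1.22080 + 7.78370 = 10.46423 Nm^3
Total = 10.46423 * 2.5 = 26.16 Nm^3


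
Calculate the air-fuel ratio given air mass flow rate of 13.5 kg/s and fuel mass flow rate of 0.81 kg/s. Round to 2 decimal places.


AFR = m_air / m_fuel
AFR = 13.5 / 0.81 = 16.67


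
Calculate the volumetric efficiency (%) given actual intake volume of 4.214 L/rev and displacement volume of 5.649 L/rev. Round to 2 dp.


eta_v = (V_actual / V_disp) * 100
Ratio = 4.214 / 5.649 = 0.7460
eta_v = 0.7460 * 100 = 74.60%


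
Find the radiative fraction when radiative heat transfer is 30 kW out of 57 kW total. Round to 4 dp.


f_rad = Q_rad / Q_total
f_rad = 30 / 57 = 0.5263


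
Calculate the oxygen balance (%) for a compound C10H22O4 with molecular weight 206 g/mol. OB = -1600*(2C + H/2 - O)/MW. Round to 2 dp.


OB = -1600 * (2C + H/2 - O) / MW
Inner = 2*10 + 22/2 - 4 = 27.00
OB = -1600 * 27.00 / 206 = -209.71%


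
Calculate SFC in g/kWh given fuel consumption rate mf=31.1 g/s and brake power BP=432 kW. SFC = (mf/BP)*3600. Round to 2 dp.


SFC = (mf / BP) * 3600
Rate = 31.1 / 432 = 0.071991 g/(s*kW)
SFC = 0.071991 * 3600 = 259.17 g/kWh


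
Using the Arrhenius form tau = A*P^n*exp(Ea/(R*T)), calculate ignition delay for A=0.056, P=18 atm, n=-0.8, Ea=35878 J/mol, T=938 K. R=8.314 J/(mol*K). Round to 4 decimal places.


tau = A * P^n * exp(Ea/(R*T))
P^n = 18^(-0.8) = 0.09903347
Ea/(R*T) = 35878/(8.314*938) = 4.600609
exp(Ea/(R*T)) = 99.544965
tau = 0.056 * 0.09903347 * 99.544965 = 0.5521 ms


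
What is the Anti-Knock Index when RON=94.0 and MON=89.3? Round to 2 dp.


AKI = (RON + MON) / 2
AKI = (94.0 + 89.3) / 2
AKI = 183.3 / 2 = 91.65


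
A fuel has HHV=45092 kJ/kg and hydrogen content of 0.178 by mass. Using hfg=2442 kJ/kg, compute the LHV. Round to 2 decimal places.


LHV = HHV - hfg * 9 * H
Water correction = 2442 * 9 * 0.178 = 3912.084 kJ/kg
LHV = 45092 - 3912.084 = 41179.92 kJ/kg


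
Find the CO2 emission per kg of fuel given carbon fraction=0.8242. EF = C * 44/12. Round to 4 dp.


EF = C_frac * (M_CO2 / M_C)
EF = 0.8242 * (44/12)
EF = 0.8242 * 3.666667 = 3.0221 kg_CO2/kg_fuel


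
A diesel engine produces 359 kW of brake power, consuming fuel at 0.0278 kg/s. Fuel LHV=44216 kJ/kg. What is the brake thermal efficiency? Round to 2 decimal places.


eta_BTE = (BP / (mf * LHV)) * 100
Denominator = 0.0278 * 44216 = 1229.2048 kW
eta_BTE = (359 / 1229.2048) * 100 = 29.21%


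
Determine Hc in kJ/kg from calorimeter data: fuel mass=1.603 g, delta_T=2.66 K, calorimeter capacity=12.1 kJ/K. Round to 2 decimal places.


Hc = C_cal * delta_T / m_fuel
Q_released = 12.1 * 2.66 = 32.1860 kJ
m_fuel = 1.603 g = 1.603/1000 kg = 0.001603 kg
Hc = 32.1860 / 0.001603 = 20078.60 kJ/kg


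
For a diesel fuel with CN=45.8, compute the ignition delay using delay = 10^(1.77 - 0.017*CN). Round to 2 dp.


delay = 10^(1.77 - 0.017*CN)
Exponent = 1.77 - 0.017*45.8 = 0.9914
delay = 10^0.9914 = 9.80 ms


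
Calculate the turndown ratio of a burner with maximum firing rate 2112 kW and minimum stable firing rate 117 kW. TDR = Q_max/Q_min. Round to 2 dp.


TDR = Q_max / Q_min
TDR = 2112 / 117 = 18.05


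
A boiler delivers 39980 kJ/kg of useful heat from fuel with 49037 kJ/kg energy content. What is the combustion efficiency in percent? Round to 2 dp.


Efficiency = (Q_useful / Q_fuel) * 100
Efficiency = (39980 / 49037) * 100
Efficiency = 0.8153 * 100 = 81.53%


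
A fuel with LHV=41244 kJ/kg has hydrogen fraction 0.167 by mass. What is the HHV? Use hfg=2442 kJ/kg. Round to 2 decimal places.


HHV = LHV + hfg * 9 * H
Water addition = 2442 * 9 * 0.167 = 3670.326 kJ/kg
HHV = 41244 + 3670.326 = 44914.33 kJ/kg


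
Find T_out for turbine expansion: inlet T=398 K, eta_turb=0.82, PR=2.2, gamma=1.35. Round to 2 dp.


T_out = T_in * (1 - eta * (1 - PR^(-(gamma-1)/gamma)))
Exponent = -(1.35-1)/1.35 = -0.25925926
PR^exp = 2.2^(-0.25925926) = 0.81512413
Factor = 1 - 0.82*(1 - 0.81512413) = 0.84840179
T_out = 398 * 0.84840179 = 337.66 K


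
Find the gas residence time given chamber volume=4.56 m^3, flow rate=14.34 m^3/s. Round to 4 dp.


tau = V / Q_flow
tau = 4.56 / 14.34 = 0.3180 s


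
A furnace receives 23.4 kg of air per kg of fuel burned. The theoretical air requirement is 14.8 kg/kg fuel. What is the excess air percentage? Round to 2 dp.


Excess air = actual - stoichiometric = 23.4 - 14.8 = 8.60 kg/kg fuel
Excess air % = (excess / stoich) * 100 = (8.60 / 14.8) * 100 = 58.11%


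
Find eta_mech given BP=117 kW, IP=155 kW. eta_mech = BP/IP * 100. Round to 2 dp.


eta_mech = (BP / IP) * 100
Ratio = 117 / 155 = 0.7548
eta_mech = 0.7548 * 100 = 75.48%


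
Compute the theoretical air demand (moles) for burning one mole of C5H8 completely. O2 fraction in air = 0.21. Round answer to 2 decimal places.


Balanced combustion: C5H8 + 7 O2 -> 5 CO2 + 4 H2O
O2 needed = C + H/4 = 5 + 8/4 = 7.00 moles
Air moles = O2 / 0.21 = 7.00 / 0.21 = 33.33 moles air


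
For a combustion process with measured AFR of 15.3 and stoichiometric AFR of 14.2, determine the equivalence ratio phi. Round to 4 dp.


phi = AFR_stoich / AFR_actual
phi = 14.2 / 15.3 = 0.9281


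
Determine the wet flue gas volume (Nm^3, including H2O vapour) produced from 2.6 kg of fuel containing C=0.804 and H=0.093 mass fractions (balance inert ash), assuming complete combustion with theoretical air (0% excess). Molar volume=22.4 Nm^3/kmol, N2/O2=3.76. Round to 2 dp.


Per kg fuel: CO2 = (C/12 kmol)*22.4 = (0.804/12)*22.4 = 1.50080 Nm^3
Per kg fuel: H2O = (H/2 kmol)*22.4 = (0.093/2)*22.4 = 1.04160 Nm^3
O2 needed per kg fuel = C/12 + H/4 = 0.804/12 + 0.093/4 = 0.09025000 kmol
Per kg fuel: N2 = O2*3.76*22.4 = 0.09025000*3.76*22.4 = 7.60122 Nm^3
Total per kg = 1.50080 + 1.04160 + 7.60122 = 10.14362 Nm^3
Total = 10.14362 * 2.6 = 26.37 Nm^3


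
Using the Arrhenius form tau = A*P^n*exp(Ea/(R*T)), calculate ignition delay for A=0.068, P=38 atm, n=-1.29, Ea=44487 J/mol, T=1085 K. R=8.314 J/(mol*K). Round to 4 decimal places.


tau = A * P^n * exp(Ea/(R*T))
P^n = 38^(-1.29) = 0.00916388
Ea/(R*T) = 44487/(8.314*1085) = 4.931663
exp(Ea/(R*T)) = 138.609781
tau = 0.068 * 0.00916388 * 138.609781 = 0.0864 ms


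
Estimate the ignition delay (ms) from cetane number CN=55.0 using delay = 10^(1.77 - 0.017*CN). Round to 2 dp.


delay = 10^(1.77 - 0.017*CN)
Exponent = 1.77 - 0.017*55.0 = 0.8350
delay = 10^0.8350 = 6.84 ms


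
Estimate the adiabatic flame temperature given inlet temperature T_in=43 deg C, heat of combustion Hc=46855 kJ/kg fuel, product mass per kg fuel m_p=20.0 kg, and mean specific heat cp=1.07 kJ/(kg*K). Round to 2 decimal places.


T_ad = T_in + Hc / (m_p * cp)
Denominator = 20.0 * 1.07 = 21.4000
Temperature rise = 46855 / 21.4000 = 2189.49 K
T_ad = 43 + 2189.49 = 2232.49 deg C


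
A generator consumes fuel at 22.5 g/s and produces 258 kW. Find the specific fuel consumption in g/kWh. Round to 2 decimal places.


SFC = (mf / BP) * 3600
Rate = 22.5 / 258 = 0.087209 g/(s*kW)
SFC = 0.087209 * 3600 = 313.95 g/kWh


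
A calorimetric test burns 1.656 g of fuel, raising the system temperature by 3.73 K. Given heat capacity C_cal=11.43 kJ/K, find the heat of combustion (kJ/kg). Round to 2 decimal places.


Hc = C_cal * delta_T / m_fuel
Q_released = 11.43 * 3.73 = 42.6339 kJ
m_fuel = 1.656 g = 1.656/1000 kg = 0.001656 kg
Hc = 42.6339 / 0.001656 = 25745.11 kJ/kg


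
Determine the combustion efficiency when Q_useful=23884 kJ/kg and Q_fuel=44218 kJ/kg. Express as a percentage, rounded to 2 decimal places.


Efficiency = (Q_useful / Q_fuel) * 100
Efficiency = (23884 / 44218) * 100
Efficiency = 0.5401 * 100 = 54.01%


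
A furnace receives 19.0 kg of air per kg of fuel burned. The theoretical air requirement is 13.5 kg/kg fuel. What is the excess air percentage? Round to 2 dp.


Excess air = actual - stoichiometric = 19.0 - 13.5 = 5.50 kg/kg fuel
Excess air % = (excess / stoich) * 100 = (5.50 / 13.5) * 100 = 40.74%


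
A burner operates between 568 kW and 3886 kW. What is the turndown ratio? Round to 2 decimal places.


TDR = Q_max / Q_min
TDR = 3886 / 568 = 6.84


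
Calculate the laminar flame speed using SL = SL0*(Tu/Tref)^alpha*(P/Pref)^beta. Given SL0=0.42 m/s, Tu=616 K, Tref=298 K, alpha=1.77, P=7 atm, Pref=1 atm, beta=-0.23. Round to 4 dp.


SL = SL0 * (Tu/Tref)^alpha * (P/Pref)^beta
T ratio = 616/298 = 2.06711409
(T ratio)^alpha = 2.06711409^1.77 = 3.615722
(P/Pref)^beta = 7^(-0.23) = 0.639186
SL = 0.42 * 3.615722 * 0.639186 = 0.9707 m/s


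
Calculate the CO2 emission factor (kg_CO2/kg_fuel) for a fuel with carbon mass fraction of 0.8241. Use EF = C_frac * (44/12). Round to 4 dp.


EF = C_frac * (M_CO2 / M_C)
EF = 0.8241 * (44/12)
EF = 0.8241 * 3.666667 = 3.0217 kg_CO2/kg_fuel


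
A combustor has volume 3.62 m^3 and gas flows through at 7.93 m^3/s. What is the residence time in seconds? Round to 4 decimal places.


tau = V / Q_flow
tau = 3.62 / 7.93 = 0.4565 s


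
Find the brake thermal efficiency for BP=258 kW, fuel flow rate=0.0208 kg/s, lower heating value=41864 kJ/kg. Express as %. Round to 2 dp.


eta_BTE = (BP / (mf * LHV)) * 100
Denominator = 0.0208 * 41864 = 870.7712 kW
eta_BTE = (258 / 870.7712) * 100 = 29.63%


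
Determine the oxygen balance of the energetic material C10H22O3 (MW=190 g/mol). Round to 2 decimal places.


OB = -1600 * (2C + H/2 - O) / MW
Inner = 2*10 + 22/2 - 3 = 28.00
OB = -1600 * 28.00 / 190 = -235.79%


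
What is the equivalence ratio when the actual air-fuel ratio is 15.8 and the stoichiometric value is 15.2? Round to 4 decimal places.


phi = AFR_stoich / AFR_actual
phi = 15.2 / 15.8 = 0.9620


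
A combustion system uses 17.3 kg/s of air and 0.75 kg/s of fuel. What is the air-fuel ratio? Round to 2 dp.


AFR = m_air / m_fuel
AFR = 17.3 / 0.75 = 23.07


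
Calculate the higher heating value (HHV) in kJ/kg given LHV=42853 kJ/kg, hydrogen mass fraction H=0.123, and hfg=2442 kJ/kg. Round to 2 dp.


HHV = LHV + hfg * 9 * H
Water addition = 2442 * 9 * 0.123 = 2703.294 kJ/kg
HHV = 42853 + 2703.294 = 45556.29 kJ/kg


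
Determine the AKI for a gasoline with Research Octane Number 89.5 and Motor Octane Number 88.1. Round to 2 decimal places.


AKI = (RON + MON) / 2
AKI = (89.5 + 88.1) / 2
AKI = 177.6 / 2 = 88.80


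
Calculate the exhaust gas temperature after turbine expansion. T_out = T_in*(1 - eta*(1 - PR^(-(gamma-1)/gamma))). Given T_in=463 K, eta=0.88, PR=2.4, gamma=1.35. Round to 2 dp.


T_out = T_in * (1 - eta * (1 - PR^(-(gamma-1)/gamma)))
Exponent = -(1.35-1)/1.35 = -0.25925926
PR^exp = 2.4^(-0.25925926) = 0.79694200
Factor = 1 - 0.88*(1 - 0.79694200) = 0.82130896
T_out = 463 * 0.82130896 = 380.27 K


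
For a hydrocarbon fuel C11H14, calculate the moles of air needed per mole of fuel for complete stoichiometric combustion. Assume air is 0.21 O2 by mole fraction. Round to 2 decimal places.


Balanced combustion: C11H14 + 14.5 O2 -> 11 CO2 + 7 H2O
O2 needed = C + H/4 = 11 + 14/4 = 14.50 moles
Air moles = O2 / 0.21 = 14.50 / 0.21 = 69.05 moles air


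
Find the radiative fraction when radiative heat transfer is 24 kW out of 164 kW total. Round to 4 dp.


f_rad = Q_rad / Q_total
f_rad = 24 / 164 = 0.1463


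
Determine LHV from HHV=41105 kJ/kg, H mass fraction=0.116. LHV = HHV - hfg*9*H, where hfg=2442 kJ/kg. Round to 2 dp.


LHV = HHV - hfg * 9 * H
Water correction = 2442 * 9 * 0.116 = 2549.448 kJ/kg
LHV = 41105 - 2549.448 = 38555.55 kJ/kg


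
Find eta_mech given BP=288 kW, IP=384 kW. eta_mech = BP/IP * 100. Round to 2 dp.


eta_mech = (BP / IP) * 100
Ratio = 288 / 384 = 0.7500
eta_mech = 0.7500 * 100 = 75.00%


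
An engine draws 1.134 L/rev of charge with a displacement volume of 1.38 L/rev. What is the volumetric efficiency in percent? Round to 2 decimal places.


eta_v = (V_actual / V_disp) * 100
Ratio = 1.134 / 1.38 = 0.8217
eta_v = 0.8217 * 100 = 82.17%


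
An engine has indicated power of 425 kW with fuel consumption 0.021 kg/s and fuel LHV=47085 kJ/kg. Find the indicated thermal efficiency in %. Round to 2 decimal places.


eta_ith = (IP / (mf * LHV)) * 100
Denominator = 0.021 * 47085 = 988.7850 kW
eta_ith = (425 / 988.7850) * 100 = 42.98%


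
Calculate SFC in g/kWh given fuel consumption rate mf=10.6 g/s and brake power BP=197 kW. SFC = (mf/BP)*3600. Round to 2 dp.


SFC = (mf / BP) * 3600
Rate = 10.6 / 197 = 0.053807 g/(s*kW)
SFC = 0.053807 * 3600 = 193.71 g/kWh


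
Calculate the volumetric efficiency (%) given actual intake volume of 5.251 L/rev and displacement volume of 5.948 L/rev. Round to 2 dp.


eta_v = (V_actual / V_disp) * 100
Ratio = 5.251 / 5.948 = 0.8828
eta_v = 0.8828 * 100 = 88.28%


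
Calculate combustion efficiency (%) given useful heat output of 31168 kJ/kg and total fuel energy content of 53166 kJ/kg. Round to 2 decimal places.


Efficiency = (Q_useful / Q_fuel) * 100
Efficiency = (31168 / 53166) * 100
Efficiency = 0.5862 * 100 = 58.62%


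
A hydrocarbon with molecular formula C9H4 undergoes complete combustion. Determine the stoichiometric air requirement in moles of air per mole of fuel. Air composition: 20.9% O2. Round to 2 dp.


Balanced combustion: C9H4 + 10 O2 -> 9 CO2 + 2 H2O
O2 needed = C + H/4 = 9 + 4/4 = 10.00 moles
Air moles = O2 / 0.209 = 10.00 / 0.209 = 47.85 moles air


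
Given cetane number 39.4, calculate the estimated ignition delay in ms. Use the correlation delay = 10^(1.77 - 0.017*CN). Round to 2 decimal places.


delay = 10^(1.77 - 0.017*CN)
Exponent = 1.77 - 0.017*39.4 = 1.1002
delay = 10^1.1002 = 12.60 ms


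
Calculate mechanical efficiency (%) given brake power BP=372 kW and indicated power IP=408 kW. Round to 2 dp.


eta_mech = (BP / IP) * 100
Ratio = 372 / 408 = 0.9118
eta_mech = 0.9118 * 100 = 91.18%


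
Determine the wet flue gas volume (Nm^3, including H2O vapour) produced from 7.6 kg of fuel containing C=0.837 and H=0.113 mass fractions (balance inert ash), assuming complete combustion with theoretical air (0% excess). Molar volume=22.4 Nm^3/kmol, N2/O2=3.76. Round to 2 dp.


Per kg fuel: CO2 = (C/12 kmol)*22.4 = (0.837/12)*22.4 = 1.56240 Nm^3
Per kg fuel: H2O = (H/2 kmol)*22.4 = (0.113/2)*22.4 = 1.26560 Nm^3
O2 needed per kg fuel = C/12 + H/4 = 0.837/12 + 0.113/4 = 0.09800000 kmol
Per kg fuel: N2 = O2*3.76*22.4 = 0.09800000*3.76*22.4 = 8.25395 Nm^3
Total per kg = 1.56240 + 1.26560 + 8.25395 = 11.08195 Nm^3
Total = 11.08195 * 7.6 = 84.22 Nm^3


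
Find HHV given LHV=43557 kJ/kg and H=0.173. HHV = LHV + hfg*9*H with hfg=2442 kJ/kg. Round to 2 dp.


HHV = LHV + hfg * 9 * H
Water addition = 2442 * 9 * 0.173 = 3802.194 kJ/kg
HHV = 43557 + 3802.194 = 47359.19 kJ/kg


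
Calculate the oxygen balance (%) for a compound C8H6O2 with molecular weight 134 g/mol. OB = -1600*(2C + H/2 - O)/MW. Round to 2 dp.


OB = -1600 * (2C + H/2 - O) / MW
Inner = 2*8 + 6/2 - 2 = 17.00
OB = -1600 * 17.00 / 134 = -202.99%


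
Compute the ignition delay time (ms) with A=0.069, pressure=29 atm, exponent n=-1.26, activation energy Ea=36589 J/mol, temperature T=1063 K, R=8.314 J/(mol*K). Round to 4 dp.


tau = A * P^n * exp(Ea/(R*T))
P^n = 29^(-1.26) = 0.01436741
Ea/(R*T) = 36589/(8.314*1063) = 4.140066
exp(Ea/(R*T)) = 62.806961
tau = 0.069 * 0.01436741 * 62.806961 = 0.0623 ms


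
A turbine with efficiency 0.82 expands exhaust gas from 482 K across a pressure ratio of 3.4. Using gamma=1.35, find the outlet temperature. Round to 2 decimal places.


T_out = T_in * (1 - eta * (1 - PR^(-(gamma-1)/gamma)))
Exponent = -(1.35-1)/1.35 = -0.25925926
PR^exp = 3.4^(-0.25925926) = 0.72813041
Factor = 1 - 0.82*(1 - 0.72813041) = 0.77706694
T_out = 482 * 0.77706694 = 374.55 K


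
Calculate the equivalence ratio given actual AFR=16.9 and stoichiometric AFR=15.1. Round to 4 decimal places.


phi = AFR_stoich / AFR_actual
phi = 15.1 / 16.9 = 0.8935


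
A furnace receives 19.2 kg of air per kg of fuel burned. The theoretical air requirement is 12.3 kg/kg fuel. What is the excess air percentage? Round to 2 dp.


Excess air = actual - stoichiometric = 19.2 - 12.3 = 6.90 kg/kg fuel
Excess air % = (excess / stoich) * 100 = (6.90 / 12.3) * 100 = 56.10%


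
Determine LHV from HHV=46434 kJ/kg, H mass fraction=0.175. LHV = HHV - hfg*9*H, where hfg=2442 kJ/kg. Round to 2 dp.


LHV = HHV - hfg * 9 * H
Water correction = 2442 * 9 * 0.175 = 3846.150 kJ/kg
LHV = 46434 - 3846.150 = 42587.85 kJ/kg


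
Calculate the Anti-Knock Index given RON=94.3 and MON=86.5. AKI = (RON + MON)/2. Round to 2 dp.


AKI = (RON + MON) / 2
AKI = (94.3 + 86.5) / 2
AKI = 180.8 / 2 = 90.40


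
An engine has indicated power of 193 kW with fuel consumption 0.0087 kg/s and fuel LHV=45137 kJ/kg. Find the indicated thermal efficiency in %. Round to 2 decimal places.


eta_ith = (IP / (mf * LHV)) * 100
Denominator = 0.0087 * 45137 = 392.6919 kW
eta_ith = (193 / 392.6919) * 100 = 49.15%


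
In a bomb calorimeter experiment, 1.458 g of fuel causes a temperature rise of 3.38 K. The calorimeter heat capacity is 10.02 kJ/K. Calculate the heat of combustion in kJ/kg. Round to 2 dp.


Hc = C_cal * delta_T / m_fuel
Q_released = 10.02 * 3.38 = 33.8676 kJ
m_fuel = 1.458 g = 1.458/1000 kg = 0.001458 kg
Hc = 33.8676 / 0.001458 = 23228.81 kJ/kg


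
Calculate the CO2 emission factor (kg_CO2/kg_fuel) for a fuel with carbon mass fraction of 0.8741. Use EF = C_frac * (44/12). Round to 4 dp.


EF = C_frac * (M_CO2 / M_C)
EF = 0.8741 * (44/12)
EF = 0.8741 * 3.666667 = 3.2050 kg_CO2/kg_fuel


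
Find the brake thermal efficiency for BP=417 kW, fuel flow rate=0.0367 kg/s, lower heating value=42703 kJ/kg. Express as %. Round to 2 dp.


eta_BTE = (BP / (mf * LHV)) * 100
Denominator = 0.0367 * 42703 = 1567.2001 kW
eta_BTE = (417 / 1567.2001) * 100 = 26.61%


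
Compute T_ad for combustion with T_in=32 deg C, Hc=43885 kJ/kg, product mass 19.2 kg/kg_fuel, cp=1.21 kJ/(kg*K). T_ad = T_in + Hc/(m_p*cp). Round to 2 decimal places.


T_ad = T_in + Hc / (m_p * cp)
Denominator = 19.2 * 1.21 = 23.2320
Temperature rise = 43885 / 23.2320 = 1888.99 K
T_ad = 32 + 1888.99 = 1920.99 deg C


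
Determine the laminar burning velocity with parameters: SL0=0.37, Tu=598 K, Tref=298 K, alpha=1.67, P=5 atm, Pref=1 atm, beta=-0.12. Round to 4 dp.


SL = SL0 * (Tu/Tref)^alpha * (P/Pref)^beta
T ratio = 598/298 = 2.00671141
(T ratio)^alpha = 2.00671141^1.67 = 3.199999
(P/Pref)^beta = 5^(-0.12) = 0.824373
SL = 0.37 * 3.199999 * 0.824373 = 0.9761 m/s


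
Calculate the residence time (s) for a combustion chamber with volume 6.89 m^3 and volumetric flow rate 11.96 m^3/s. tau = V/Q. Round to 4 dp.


tau = V / Q_flow
tau = 6.89 / 11.96 = 0.5761 s


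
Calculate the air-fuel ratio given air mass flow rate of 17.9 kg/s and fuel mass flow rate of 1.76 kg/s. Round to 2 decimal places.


AFR = m_air / m_fuel
AFR = 17.9 / 1.76 = 10.17


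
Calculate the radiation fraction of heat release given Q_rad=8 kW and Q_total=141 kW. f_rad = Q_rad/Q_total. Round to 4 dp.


f_rad = Q_rad / Q_total
f_rad = 8 / 141 = 0.0567


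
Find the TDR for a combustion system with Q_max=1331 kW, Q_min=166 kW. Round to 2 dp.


TDR = Q_max / Q_min
TDR = 1331 / 166 = 8.02


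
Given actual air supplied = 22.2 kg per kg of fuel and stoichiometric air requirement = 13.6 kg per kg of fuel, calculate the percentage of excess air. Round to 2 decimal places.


Excess air = actual - stoichiometric = 22.2 - 13.6 = 8.60 kg/kg fuel
Excess air % = (excess / stoich) * 100 = (8.60 / 13.6) * 100 = 63.24%


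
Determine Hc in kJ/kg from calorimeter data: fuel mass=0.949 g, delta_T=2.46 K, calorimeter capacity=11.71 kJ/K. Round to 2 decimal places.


Hc = C_cal * delta_T / m_fuel
Q_released = 11.71 * 2.46 = 28.8066 kJ
m_fuel = 0.949 g = 0.949/1000 kg = 0.000949 kg
Hc = 28.8066 / 0.000949 = 30354.69 kJ/kg


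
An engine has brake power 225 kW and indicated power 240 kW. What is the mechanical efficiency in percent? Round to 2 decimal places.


eta_mech = (BP / IP) * 100
Ratio = 225 / 240 = 0.9375
eta_mech = 0.9375 * 100 = 93.75%


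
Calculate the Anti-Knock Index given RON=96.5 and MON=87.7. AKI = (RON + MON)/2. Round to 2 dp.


AKI = (RON + MON) / 2
AKI = (96.5 + 87.7) / 2
AKI = 184.2 / 2 = 92.10


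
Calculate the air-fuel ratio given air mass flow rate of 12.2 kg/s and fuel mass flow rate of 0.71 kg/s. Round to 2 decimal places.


AFR = m_air / m_fuel
AFR = 12.2 / 0.71 = 17.18


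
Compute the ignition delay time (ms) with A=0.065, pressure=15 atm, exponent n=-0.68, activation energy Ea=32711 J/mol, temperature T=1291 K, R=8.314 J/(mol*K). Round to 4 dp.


tau = A * P^n * exp(Ea/(R*T))
P^n = 15^(-0.68) = 0.15858348
Ea/(R*T) = 32711/(8.314*1291) = 3.047597
exp(Ea/(R*T)) = 21.064668
tau = 0.065 * 0.15858348 * 21.064668 = 0.2171 ms


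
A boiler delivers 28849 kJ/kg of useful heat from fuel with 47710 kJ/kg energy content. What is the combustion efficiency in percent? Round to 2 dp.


Efficiency = (Q_useful / Q_fuel) * 100
Efficiency = (28849 / 47710) * 100
Efficiency = 0.6047 * 100 = 60.47%


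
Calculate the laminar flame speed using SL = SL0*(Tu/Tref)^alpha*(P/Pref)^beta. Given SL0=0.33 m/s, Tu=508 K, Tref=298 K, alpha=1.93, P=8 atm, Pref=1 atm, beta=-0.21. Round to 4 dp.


SL = SL0 * (Tu/Tref)^alpha * (P/Pref)^beta
T ratio = 508/298 = 1.70469799
(T ratio)^alpha = 1.70469799^1.93 = 2.799494
(P/Pref)^beta = 8^(-0.21) = 0.646176
SL = 0.33 * 2.799494 * 0.646176 = 0.5970 m/s


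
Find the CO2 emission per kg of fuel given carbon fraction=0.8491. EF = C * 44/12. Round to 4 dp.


EF = C_frac * (M_CO2 / M_C)
EF = 0.8491 * (44/12)
EF = 0.8491 * 3.666667 = 3.1134 kg_CO2/kg_fuel


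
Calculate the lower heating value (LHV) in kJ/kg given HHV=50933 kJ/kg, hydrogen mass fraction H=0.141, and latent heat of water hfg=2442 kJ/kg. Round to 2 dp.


LHV = HHV - hfg * 9 * H
Water correction = 2442 * 9 * 0.141 = 3098.898 kJ/kg
LHV = 50933 - 3098.898 = 47834.10 kJ/kg


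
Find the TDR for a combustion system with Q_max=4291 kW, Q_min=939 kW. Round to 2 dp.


TDR = Q_max / Q_min
TDR = 4291 / 939 = 4.57


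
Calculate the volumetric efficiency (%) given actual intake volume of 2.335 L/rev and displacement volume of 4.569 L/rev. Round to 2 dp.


eta_v = (V_actual / V_disp) * 100
Ratio = 2.335 / 4.569 = 0.5111
eta_v = 0.5111 * 100 = 51.11%


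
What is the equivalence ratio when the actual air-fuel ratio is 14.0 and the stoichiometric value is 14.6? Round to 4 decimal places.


phi = AFR_stoich / AFR_actual
phi = 14.6 / 14.0 = 1.0429


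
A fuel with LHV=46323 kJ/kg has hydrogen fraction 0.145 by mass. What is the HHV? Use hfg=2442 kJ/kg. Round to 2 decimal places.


HHV = LHV + hfg * 9 * H
Water addition = 2442 * 9 * 0.145 = 3186.810 kJ/kg
HHV = 46323 + 3186.810 = 49509.81 kJ/kg


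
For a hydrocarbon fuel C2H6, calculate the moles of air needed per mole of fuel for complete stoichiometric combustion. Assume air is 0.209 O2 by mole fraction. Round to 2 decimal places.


Balanced combustion: C2H6 + 3.5 O2 -> 2 CO2 + 3 H2O
O2 needed = C + H/4 = 2 + 6/4 = 3.50 moles
Air moles = O2 / 0.209 = 3.50 / 0.209 = 16.75 moles air


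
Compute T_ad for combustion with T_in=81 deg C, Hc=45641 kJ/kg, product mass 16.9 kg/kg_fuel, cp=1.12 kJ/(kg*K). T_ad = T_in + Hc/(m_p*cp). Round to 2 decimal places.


T_ad = T_in + Hc / (m_p * cp)
Denominator = 16.9 * 1.12 = 18.9280
Temperature rise = 45641 / 18.9280 = 2411.30 K
T_ad = 81 + 2411.30 = 2492.30 deg C


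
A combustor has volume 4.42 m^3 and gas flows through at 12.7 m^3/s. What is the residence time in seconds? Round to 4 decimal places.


tau = V / Q_flow
tau = 4.42 / 12.7 = 0.3480 s


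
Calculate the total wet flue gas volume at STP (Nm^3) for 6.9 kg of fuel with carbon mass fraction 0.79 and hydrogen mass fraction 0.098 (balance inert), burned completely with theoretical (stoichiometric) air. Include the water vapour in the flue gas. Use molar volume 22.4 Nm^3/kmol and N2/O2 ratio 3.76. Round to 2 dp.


Per kg fuel: CO2 = (C/12 kmol)*22.4 = (0.79/12)*22.4 = 1.47467 Nm^3
Per kg fuel: H2O = (H/2 kmol)*22.4 = (0.098/2)*22.4 = 1.09760 Nm^3
O2 needed per kg fuel = C/12 + H/4 = 0.79/12 + 0.098/4 = 0.09033333 kmol
Per kg fuel: N2 = O2*3.76*22.4 = 0.09033333*3.76*22.4 = 7.60823 Nm^3
Total per kg = 1.47467 + 1.09760 + 7.60823 = 10.18050 Nm^3
Total = 10.18050 * 6.9 = 70.25 Nm^3


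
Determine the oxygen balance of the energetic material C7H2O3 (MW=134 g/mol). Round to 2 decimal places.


OB = -1600 * (2C + H/2 - O) / MW
Inner = 2*7 + 2/2 - 3 = 12.00
OB = -1600 * 12.00 / 134 = -143.28%


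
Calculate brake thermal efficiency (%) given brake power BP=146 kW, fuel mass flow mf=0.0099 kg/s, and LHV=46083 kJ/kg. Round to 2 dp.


eta_BTE = (BP / (mf * LHV)) * 100
Denominator = 0.0099 * 46083 = 456.2217 kW
eta_BTE = (146 / 456.2217) * 100 = 32.00%


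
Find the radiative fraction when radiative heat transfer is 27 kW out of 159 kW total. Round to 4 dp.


f_rad = Q_rad / Q_total
f_rad = 27 / 159 = 0.1698


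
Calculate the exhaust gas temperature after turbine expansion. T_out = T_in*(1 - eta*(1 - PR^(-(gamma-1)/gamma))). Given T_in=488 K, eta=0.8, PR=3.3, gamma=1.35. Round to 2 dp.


T_out = T_in * (1 - eta * (1 - PR^(-(gamma-1)/gamma)))
Exponent = -(1.35-1)/1.35 = -0.25925926
PR^exp = 3.3^(-0.25925926) = 0.73378775
Factor = 1 - 0.8*(1 - 0.73378775) = 0.78703020
T_out = 488 * 0.78703020 = 384.07 K


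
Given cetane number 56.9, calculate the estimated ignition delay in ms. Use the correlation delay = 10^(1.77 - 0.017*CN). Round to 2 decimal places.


delay = 10^(1.77 - 0.017*CN)
Exponent = 1.77 - 0.017*56.9 = 0.8027
delay = 10^0.8027 = 6.35 ms


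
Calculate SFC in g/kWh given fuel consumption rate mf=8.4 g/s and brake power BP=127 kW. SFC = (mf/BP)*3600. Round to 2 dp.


SFC = (mf / BP) * 3600
Rate = 8.4 / 127 = 0.066142 g/(s*kW)
SFC = 0.066142 * 3600 = 238.11 g/kWh


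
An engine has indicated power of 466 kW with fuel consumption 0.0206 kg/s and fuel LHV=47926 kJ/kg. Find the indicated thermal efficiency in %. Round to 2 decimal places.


eta_ith = (IP / (mf * LHV)) * 100
Denominator = 0.0206 * 47926 = 987.2756 kW
eta_ith = (466 / 987.2756) * 100 = 47.20%


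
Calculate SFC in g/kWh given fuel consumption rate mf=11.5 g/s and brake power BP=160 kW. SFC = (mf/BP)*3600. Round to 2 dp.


SFC = (mf / BP) * 3600
Rate = 11.5 / 160 = 0.071875 g/(s*kW)
SFC = 0.071875 * 3600 = 258.75 g/kWh


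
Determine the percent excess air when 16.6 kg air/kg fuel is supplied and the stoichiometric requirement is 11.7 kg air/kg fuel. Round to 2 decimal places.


Excess air = actual - stoichiometric = 16.6 - 11.7 = 4.90 kg/kg fuel
Excess air % = (excess / stoich) * 100 = (4.90 / 11.7) * 100 = 41.88%


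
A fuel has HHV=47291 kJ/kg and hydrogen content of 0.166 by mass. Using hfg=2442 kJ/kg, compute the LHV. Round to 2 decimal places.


LHV = HHV - hfg * 9 * H
Water correction = 2442 * 9 * 0.166 = 3648.348 kJ/kg
LHV = 47291 - 3648.348 = 43642.65 kJ/kg


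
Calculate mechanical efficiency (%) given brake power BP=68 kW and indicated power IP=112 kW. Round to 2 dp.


eta_mech = (BP / IP) * 100
Ratio = 68 / 112 = 0.6071
eta_mech = 0.6071 * 100 = 60.71%


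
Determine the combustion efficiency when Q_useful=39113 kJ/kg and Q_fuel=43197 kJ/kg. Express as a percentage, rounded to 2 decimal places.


Efficiency = (Q_useful / Q_fuel) * 100
Efficiency = (39113 / 43197) * 100
Efficiency = 0.9055 * 100 = 90.55%


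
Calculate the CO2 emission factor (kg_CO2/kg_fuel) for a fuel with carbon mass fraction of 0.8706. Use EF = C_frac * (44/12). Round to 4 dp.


EF = C_frac * (M_CO2 / M_C)
EF = 0.8706 * (44/12)
EF = 0.8706 * 3.666667 = 3.1922 kg_CO2/kg_fuel


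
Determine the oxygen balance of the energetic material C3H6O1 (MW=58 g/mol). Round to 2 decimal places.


OB = -1600 * (2C + H/2 - O) / MW
Inner = 2*3 + 6/2 - 1 = 8.00
OB = -1600 * 8.00 / 58 = -220.69%
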